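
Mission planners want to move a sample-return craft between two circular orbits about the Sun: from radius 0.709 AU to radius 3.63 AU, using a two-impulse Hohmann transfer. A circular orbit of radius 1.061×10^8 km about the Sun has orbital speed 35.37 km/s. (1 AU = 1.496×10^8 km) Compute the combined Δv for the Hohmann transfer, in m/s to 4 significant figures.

Δv = 17080 m/s

From the circular-orbit relation v² = μ/r at r = 1.061×10^8 km: μ = v²r = (35.37)² × 1.061×10^8 = 1.32735×10^11 km³/s².
In km: r₁ = 0.709 × 1.496×10^8 = 1.060664×10^8 km; r₂ = 3.63 × 1.496×10^8 = 5.43048×10^8 km.
Transfer-ellipse semi-major axis a_t = (r₁ + r₂)/2 = (1.060664×10^8 + 5.43048×10^8)/2 = 3.245572×10^8 km.
At r₁ the circular-orbit speed is v₁ = √(μ/r₁) = 35.38 km/s.
Transfer-orbit speed at r₁ (vis-viva): v_p = √[μ(2/r₁ − 1/a_t)] = 45.76 km/s.
First burn Δv₁ = |v_p − v₁| = 10.38 km/s.
Circular speed at r₂: v₂ = √(μ/r₂) = 15.6341 km/s.
Transfer-orbit speed at r₂: v_a = √[μ(2/r₂ − 1/a_t)] = 8.93752 km/s.
Second burn Δv₂ = |v₂ − v_a| = 6.697 km/s.
Total Δv = Δv₁ + Δv₂ = 17.08 km/s.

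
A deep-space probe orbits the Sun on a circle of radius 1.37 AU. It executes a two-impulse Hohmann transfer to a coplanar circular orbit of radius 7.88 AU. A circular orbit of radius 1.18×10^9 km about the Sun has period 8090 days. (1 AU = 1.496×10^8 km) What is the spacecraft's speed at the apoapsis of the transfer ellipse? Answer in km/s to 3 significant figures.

From Kepler's third law T² = 4π²r³/μ at r = 1.18×10^9 km, T = 8090 days = 8090 × 86400 s = 6.98976×10^8 s: μ = 4π²r³/T² = 1.32764×10^11 km³/s².
In km: r₁ = 1.37 × 1.496×10^8 = 2.04952×10^8 km; r₂ = 7.88 × 1.496×10^8 = 1.178848×10^9 km.
Transfer-ellipse semi-major axis a_t = (r₁ + r₂)/2 = (2.04952×10^8 + 1.178848×10^9)/2 = 6.919×10^8 km.
The apoapsis of the transfer ellipse is at r = 1.178848×10^9 km.
Applying v² = μ(2/r − 1/a_t): v = 5.776 km/s.

v = 5.78 km/s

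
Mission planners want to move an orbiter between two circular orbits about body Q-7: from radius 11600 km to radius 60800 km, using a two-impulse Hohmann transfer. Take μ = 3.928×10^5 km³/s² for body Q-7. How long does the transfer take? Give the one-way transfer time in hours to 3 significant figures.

The Hohmann ellipse has a_t = (r₁ + r₂)/2 = 36200 km.
Transfer time t = π√(a_t³/μ) = π√((36200)³ / 3.928×10^5) = 34520 s.
Converting: 34520 s ÷ 3600 s/hour = 9.59 hours.

t = 9.59 hours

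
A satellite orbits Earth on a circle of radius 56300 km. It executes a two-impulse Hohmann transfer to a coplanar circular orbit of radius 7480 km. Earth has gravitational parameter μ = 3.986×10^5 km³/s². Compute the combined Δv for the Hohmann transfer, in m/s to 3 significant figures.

Transfer-ellipse semi-major axis a_t = (r₁ + r₂)/2 = (56300 + 7480)/2 = 31890 km.
Circular speed at r₁: v₁ = √(μ/r₁) = √(3.986×10^5/56300) = 2.660814 km/s.
Transfer-orbit speed at r₁ (vis-viva equation): v_a = √[μ(2/r₁ − 1/a_t)] = 1.288659 km/s.
First burn Δv₁ = |v_a − v₁| = 1.3722 km/s.
At r₂, v₂ = √(μ/r₂) = 7.2999 km/s.
Transfer-orbit speed at r₂: v_p = √[μ(2/r₂ − 1/a_t)] = 9.6994 km/s.
Second burn Δv₂ = |v₂ − v_p| = 2.3995 km/s.
Δv = Δv₁ + Δv₂ = 1.3722 + 2.3995 = 3.772 km/s.

Δv = 3770 m/s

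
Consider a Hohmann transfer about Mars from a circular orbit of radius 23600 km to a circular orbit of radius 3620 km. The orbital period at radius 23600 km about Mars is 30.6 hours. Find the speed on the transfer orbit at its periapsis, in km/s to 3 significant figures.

v = 4.53 km/s

From Kepler's third law T² = 4π²r³/μ at r = 23600 km, T = 30.6 hours = 30.6 × 3600 s = 1.1016×10^5 s: μ = 4π²r³/T² = 42761.0 km³/s².
Semi-major axis of the transfer orbit: a_t = (23600 + 3620)/2 = 13610 km.
At periapsis, r = 3620 km.
Applying v² = μ(2/r − 1/a_t): v = 4.526 km/s.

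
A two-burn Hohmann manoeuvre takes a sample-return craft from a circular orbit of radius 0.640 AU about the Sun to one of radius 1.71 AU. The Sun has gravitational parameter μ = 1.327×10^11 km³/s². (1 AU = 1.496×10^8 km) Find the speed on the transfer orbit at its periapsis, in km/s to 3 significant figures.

In km: r₁ = 0.640 × 1.496×10^8 = 9.5744×10^7 km; r₂ = 1.71 × 1.496×10^8 = 2.55816×10^8 km.
Transfer-ellipse semi-major axis a_t = (r₁ + r₂)/2 = (9.5744×10^7 + 2.55816×10^8)/2 = 1.7578×10^8 km.
The periapsis of the transfer ellipse is at r = 9.5744×10^7 km.
From the vis-viva equation, v = √[μ(2/r − 1/a_t)] = 44.91 km/s.

v = 44.9 km/s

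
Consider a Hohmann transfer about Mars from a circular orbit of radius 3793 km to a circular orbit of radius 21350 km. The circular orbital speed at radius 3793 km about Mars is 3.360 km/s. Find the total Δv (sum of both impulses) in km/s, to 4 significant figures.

Δv = 1.657 km/s

From the circular-orbit relation v² = μ/r at r = 3793 km: μ = v²r = (3.360)² × 3793 = 42821.5 km³/s².
The Hohmann ellipse has a_t = (r₁ + r₂)/2 = 12571.5 km.
Circular speed at r₁: v₁ = √(μ/r₁) = √(42821.5/3793) = 3.360 km/s.
Transfer-orbit speed at r₁ (v² = μ(2/r − 1/a)): v_p = √[μ(2/r₁ − 1/a_t)] = 4.379 km/s.
First burn Δv₁ = |v_p − v₁| = 1.019 km/s.
Circular speed at r₂: v₂ = √(μ/r₂) = 1.4162 km/s.
Transfer-orbit speed at r₂: v_a = √[μ(2/r₂ − 1/a_t)] = 0.77791 km/s.
Second burn Δv₂ = |v₂ − v_a| = 0.6383 km/s.
Δv = Δv₁ + Δv₂ = 1.019 + 0.6383 = 1.657 km/s.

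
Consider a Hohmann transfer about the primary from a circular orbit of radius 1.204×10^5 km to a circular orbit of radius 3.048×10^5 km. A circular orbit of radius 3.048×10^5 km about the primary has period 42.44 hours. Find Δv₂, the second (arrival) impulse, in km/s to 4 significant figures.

Δv₂ = 3.102 km/s

From Kepler's third law T² = 4π²r³/μ at r = 3.048×10^5 km, T = 42.44 hours = 42.44 × 3600 s = 1.52784×10^5 s: μ = 4π²r³/T² = 4.78904×10^7 km³/s².
Transfer-ellipse semi-major axis a_t = (r₁ + r₂)/2 = (1.204×10^5 + 3.048×10^5)/2 = 2.126×10^5 km.
On the circular orbit at r = 3.048×10^5 km, v_c = √(μ/r) = 12.535 km/s.
Transfer-orbit speed at the same r (vis-viva, a = a_t): v_t = √[μ(2/r − 1/a_t)] = 9.4330 km/s.
Δv₂ = |v_t − v_c| = |9.4330 − 12.535| = 3.102 km/s.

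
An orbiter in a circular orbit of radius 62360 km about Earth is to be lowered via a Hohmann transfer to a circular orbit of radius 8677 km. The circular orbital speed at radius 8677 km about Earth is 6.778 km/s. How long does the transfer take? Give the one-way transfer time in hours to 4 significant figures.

From the circular-orbit relation v² = μ/r at r = 8677 km: μ = v²r = (6.778)² × 8677 = 3.98633×10^5 km³/s².
The Hohmann ellipse has a_t = (r₁ + r₂)/2 = 35518.5 km.
By Kepler's third law the transfer-orbit period is T = 2π√(a_t³/μ), so t = T/2 = 33308 s.
Converting: 33308 s ÷ 3600 s/hour = 9.252 hours.

t = 9.252 hours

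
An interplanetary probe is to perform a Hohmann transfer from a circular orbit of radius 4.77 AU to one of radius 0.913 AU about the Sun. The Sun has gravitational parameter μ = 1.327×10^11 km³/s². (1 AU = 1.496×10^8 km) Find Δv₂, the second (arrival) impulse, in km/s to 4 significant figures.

In km: r₁ = 4.77 × 1.496×10^8 = 7.13592×10^8 km; r₂ = 0.913 × 1.496×10^8 = 1.365848×10^8 km.
Semi-major axis of the transfer orbit: a_t = (7.13592×10^8 + 1.365848×10^8)/2 = 4.250884×10^8 km.
Circular speed at r = 1.365848×10^8 km: v_c = √(μ/r) = 31.170 km/s.
Vis-viva on the transfer ellipse at r = 1.365848×10^8 km gives v_t = √[μ(2/r − 1/a_t)] = 40.385 km/s.
Δv₂ = |v_t − v_c| = |40.385 − 31.170| = 9.215 km/s.

Δv₂ = 9.215 km/s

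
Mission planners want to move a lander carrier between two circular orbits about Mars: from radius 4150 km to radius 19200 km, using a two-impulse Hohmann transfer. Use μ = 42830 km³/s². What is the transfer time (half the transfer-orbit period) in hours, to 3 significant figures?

Transfer-ellipse semi-major axis a_t = (r₁ + r₂)/2 = (4150 + 19200)/2 = 11675 km.
Half the transfer-orbit period gives t = π√(a_t³/μ) = 19150 s.
Converting: 19150 s ÷ 3600 s/hour = 5.32 hours.

t = 5.32 hours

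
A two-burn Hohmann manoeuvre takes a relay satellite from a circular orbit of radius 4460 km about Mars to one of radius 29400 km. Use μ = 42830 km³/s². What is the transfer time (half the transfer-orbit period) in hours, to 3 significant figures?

Transfer-ellipse semi-major axis a_t = (r₁ + r₂)/2 = (4460 + 29400)/2 = 16930 km.
By Kepler's third law the transfer-orbit period is T = 2π√(a_t³/μ), so t = T/2 = 33440 s.
Converting: 33440 s ÷ 3600 s/hour = 9.29 hours.

t = 9.29 hours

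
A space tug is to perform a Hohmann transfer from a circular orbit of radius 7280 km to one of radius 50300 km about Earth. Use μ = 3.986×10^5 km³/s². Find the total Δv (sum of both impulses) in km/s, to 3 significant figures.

Δv = 3.78 km/s

Semi-major axis of the transfer orbit: a_t = (7280 + 50300)/2 = 28790 km.
Circular speed at r₁: v₁ = √(μ/r₁) = √(3.986×10^5/7280) = 7.3995 km/s.
Transfer-orbit speed at r₁ (vis-viva): v_p = √[μ(2/r₁ − 1/a_t)] = 9.7806 km/s.
First burn Δv₁ = |v_p − v₁| = 2.3811 km/s.
Circular speed at r₂: v₂ = √(μ/r₂) = 2.81504 km/s.
Transfer-orbit speed at r₂: v_a = √[μ(2/r₂ − 1/a_t)] = 1.41556 km/s.
Second burn Δv₂ = |v₂ − v_a| = 1.3995 km/s.
Total Δv = Δv₁ + Δv₂ = 3.781 km/s.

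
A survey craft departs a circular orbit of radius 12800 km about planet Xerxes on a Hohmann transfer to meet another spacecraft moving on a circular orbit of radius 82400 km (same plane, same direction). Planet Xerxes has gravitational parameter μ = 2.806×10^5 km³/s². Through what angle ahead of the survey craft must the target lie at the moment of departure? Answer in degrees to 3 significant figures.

Transfer-ellipse semi-major axis a_t = (r₁ + r₂)/2 = (12800 + 82400)/2 = 47600 km.
Transfer time t = π√(a_t³/μ) = 61591 s.
Target angular speed ω₂ = √(μ/r₂³) = 2.2395×10^-5 rad/s.
Angle swept by the target during transfer: ω₂·t = 1.3793 rad = 79.03°.
The survey craft traverses 180° on the transfer ellipse, so the target must lead by 180° − 79.03° = 101°.

φ = 101°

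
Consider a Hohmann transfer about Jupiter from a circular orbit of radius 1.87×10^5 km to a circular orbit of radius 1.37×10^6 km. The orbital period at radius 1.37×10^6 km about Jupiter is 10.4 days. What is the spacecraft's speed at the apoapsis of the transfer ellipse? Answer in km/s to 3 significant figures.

From Kepler's third law T² = 4π²r³/μ at r = 1.37×10^6 km, T = 10.4 days = 10.4 × 86400 s = 8.9856×10^5 s: μ = 4π²r³/T² = 1.25727×10^8 km³/s².
Semi-major axis of the transfer orbit: a_t = (1.870×10^5 + 1.370×10^6)/2 = 7.785×10^5 km.
At apoapsis, r = 1.370×10^6 km.
From the vis-viva equation, v = √[μ(2/r − 1/a_t)] = 4.695 km/s.

v = 4.70 km/s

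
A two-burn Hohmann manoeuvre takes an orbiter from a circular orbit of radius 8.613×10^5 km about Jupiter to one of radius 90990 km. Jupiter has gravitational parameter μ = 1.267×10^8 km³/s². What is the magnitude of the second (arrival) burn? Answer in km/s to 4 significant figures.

The Hohmann ellipse has a_t = (r₁ + r₂)/2 = 4.76145×10^5 km.
Circular speed at r = 90990 km: v_c = √(μ/r) = 37.32 km/s.
Transfer-orbit speed at the same r (vis-viva, a = a_t): v_t = √[μ(2/r − 1/a_t)] = 50.19 km/s.
Δv₂ = |v_t − v_c| = |50.19 − 37.32| = 12.87 km/s.

Δv₂ = 12.87 km/s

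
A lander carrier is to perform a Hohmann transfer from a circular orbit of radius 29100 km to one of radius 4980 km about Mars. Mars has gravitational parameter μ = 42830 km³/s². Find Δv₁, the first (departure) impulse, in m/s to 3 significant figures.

Δv₁ = 557 m/s

Transfer-ellipse semi-major axis a_t = (r₁ + r₂)/2 = (29100 + 4980)/2 = 17040 km.
On the circular orbit at r = 29100 km, v_c = √(μ/r) = 1.21319 km/s.
Vis-viva on the transfer ellipse at r = 29100 km gives v_t = √[μ(2/r − 1/a_t)] = 0.655854 km/s.
Δv₁ = |v_t − v_c| = |0.655854 − 1.21319| = 0.5573 km/s.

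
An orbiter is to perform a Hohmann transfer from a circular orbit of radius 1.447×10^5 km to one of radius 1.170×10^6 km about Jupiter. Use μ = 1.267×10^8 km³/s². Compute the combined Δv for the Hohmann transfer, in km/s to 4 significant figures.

Δv = 15.41 km/s

The Hohmann ellipse has a_t = (r₁ + r₂)/2 = 6.5735×10^5 km.
At r₁ the circular-orbit speed is v₁ = √(μ/r₁) = 29.5906 km/s.
On the transfer ellipse at r₁, v² = μ(2/r − 1/a) gives v_p = √[μ(2/r₁ − 1/a_t)] = 39.4774 km/s.
First burn Δv₁ = |v_p − v₁| = 9.887 km/s.
At r₂, v₂ = √(μ/r₂) = 10.406 km/s.
Transfer-orbit speed at r₂: v_a = √[μ(2/r₂ − 1/a_t)] = 4.8824 km/s.
Second burn Δv₂ = |v₂ − v_a| = 5.524 km/s.
Total Δv = Δv₁ + Δv₂ = 15.41 km/s.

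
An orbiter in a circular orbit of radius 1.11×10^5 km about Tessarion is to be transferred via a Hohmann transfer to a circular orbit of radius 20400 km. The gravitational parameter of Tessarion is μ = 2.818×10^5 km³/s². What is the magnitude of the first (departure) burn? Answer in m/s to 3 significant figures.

Transfer-ellipse semi-major axis a_t = (r₁ + r₂)/2 = (1.110×10^5 + 20400)/2 = 65700 km.
On the circular orbit at r = 1.110×10^5 km, v_c = √(μ/r) = 1.59334 km/s.
Transfer-orbit speed at the same r (vis-viva, a = a_t): v_t = √[μ(2/r − 1/a_t)] = 0.887854 km/s.
Δv₁ = |v_t − v_c| = |0.887854 − 1.59334| = 0.7055 km/s.

Δv₁ = 705 m/s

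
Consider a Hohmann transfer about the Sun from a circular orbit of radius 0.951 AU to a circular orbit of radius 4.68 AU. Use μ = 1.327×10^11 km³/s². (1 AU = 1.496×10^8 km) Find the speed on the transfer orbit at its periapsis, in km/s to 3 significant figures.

v = 39.4 km/s

In km: r₁ = 0.951 × 1.496×10^8 = 1.422696×10^8 km; r₂ = 4.68 × 1.496×10^8 = 7.00128×10^8 km.
Semi-major axis of the transfer orbit: a_t = (1.422696×10^8 + 7.00128×10^8)/2 = 4.211988×10^8 km.
At periapsis, r = 1.422696×10^8 km.
Applying v² = μ(2/r − 1/a_t): v = 39.38 km/s.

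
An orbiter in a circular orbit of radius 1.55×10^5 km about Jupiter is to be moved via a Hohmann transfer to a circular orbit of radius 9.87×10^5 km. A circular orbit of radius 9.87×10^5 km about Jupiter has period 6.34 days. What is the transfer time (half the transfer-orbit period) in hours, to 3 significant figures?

From Kepler's third law T² = 4π²r³/μ at r = 9.87×10^5 km, T = 6.34 days = 6.34 × 86400 s = 5.47776×10^5 s: μ = 4π²r³/T² = 1.26504×10^8 km³/s².
Semi-major axis of the transfer orbit: a_t = (1.550×10^5 + 9.870×10^5)/2 = 5.710×10^5 km.
Transfer time t = π√(a_t³/μ) = π√((5.710×10^5)³ / 1.26504×10^8) = 1.205×10^5 s.
Converting: 1.205×10^5 s ÷ 3600 s/hour = 33.5 hours.

t = 33.5 hours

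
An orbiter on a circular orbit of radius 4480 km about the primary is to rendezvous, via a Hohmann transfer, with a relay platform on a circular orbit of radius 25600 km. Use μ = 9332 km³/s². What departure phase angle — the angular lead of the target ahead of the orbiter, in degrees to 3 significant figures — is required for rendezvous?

φ = 98.9°

Transfer-ellipse semi-major axis a_t = (r₁ + r₂)/2 = (4480 + 25600)/2 = 15040 km.
The half-period of the transfer ellipse is t = π√(a_t³/μ) = 59984 s.
Target angular speed ω₂ = √(μ/r₂³) = 2.3585×10^-5 rad/s.
Angle swept by the target during transfer: ω₂·t = 1.4147 rad = 81.06°.
The orbiter traverses 180° on the transfer ellipse, so the target must lead by 180° − 81.06° = 98.9°.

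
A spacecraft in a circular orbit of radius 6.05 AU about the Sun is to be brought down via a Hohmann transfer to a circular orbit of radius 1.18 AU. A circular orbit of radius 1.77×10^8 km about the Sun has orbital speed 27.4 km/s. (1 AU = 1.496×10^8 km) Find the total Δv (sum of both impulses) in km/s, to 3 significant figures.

Δv = 13.3 km/s

From the circular-orbit relation v² = μ/r at r = 1.77×10^8 km: μ = v²r = (27.4)² × 1.77×10^8 = 1.32885×10^11 km³/s².
In km: r₁ = 6.05 × 1.496×10^8 = 9.0508×10^8 km; r₂ = 1.18 × 1.496×10^8 = 1.76528×10^8 km.
Semi-major axis of the transfer orbit: a_t = (9.0508×10^8 + 1.76528×10^8)/2 = 5.40804×10^8 km.
Circular speed at r₁: v₁ = √(μ/r₁) = √(1.32885×10^11/9.0508×10^8) = 12.117 km/s.
On the transfer ellipse at r₁, v² = μ(2/r − 1/a) gives v_a = √[μ(2/r₁ − 1/a_t)] = 6.9228 km/s.
First burn Δv₁ = |v_a − v₁| = 5.194 km/s.
At r₂, v₂ = √(μ/r₂) = 27.437 km/s.
Transfer-orbit speed at r₂: v_p = √[μ(2/r₂ − 1/a_t)] = 35.494 km/s.
Second burn Δv₂ = |v₂ − v_p| = 8.057 km/s.
Total Δv = Δv₁ + Δv₂ = 13.25 km/s.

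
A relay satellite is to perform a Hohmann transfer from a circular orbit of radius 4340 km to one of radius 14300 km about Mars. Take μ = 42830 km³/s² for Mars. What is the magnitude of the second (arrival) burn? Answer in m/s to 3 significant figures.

Δv₂ = 550 m/s

Semi-major axis of the transfer orbit: a_t = (4340 + 14300)/2 = 9320 km.
On the circular orbit at r = 14300 km, v_c = √(μ/r) = 1.73064 km/s.
Vis-viva on the transfer ellipse at r = 14300 km gives v_t = √[μ(2/r − 1/a_t)] = 1.18098 km/s.
Δv₂ = |v_t − v_c| = |1.18098 − 1.73064| = 0.5497 km/s.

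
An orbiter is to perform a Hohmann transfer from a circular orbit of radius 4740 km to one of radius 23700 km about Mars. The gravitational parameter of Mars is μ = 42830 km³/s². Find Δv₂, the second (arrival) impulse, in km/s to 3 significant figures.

Δv₂ = 0.568 km/s

Transfer-ellipse semi-major axis a_t = (r₁ + r₂)/2 = (4740 + 23700)/2 = 14220 km.
On the circular orbit at r = 23700 km, v_c = √(μ/r) = 1.3443 km/s.
Vis-viva on the transfer ellipse at r = 23700 km gives v_t = √[μ(2/r − 1/a_t)] = 0.77614 km/s.
Δv₂ = |v_t − v_c| = |0.77614 − 1.3443| = 0.5682 km/s.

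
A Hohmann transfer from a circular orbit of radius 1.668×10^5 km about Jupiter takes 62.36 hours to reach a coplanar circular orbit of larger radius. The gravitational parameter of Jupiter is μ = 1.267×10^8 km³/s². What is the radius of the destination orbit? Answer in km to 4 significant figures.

r₂ = 1.563×10^6 km

Transfer time t = 62.36 hours = 2.24496×10^5 s, and t = π√(a_t³/μ).
So a_t = (μ t²/π²)^(1/3) = (1.267×10^8 × (2.24496×10^5)² / π²)^(1/3) = 8.6490×10^5 km.
Since a_t = (r₁ + r₂)/2, r₂ = 2a_t − r₁ = 2×8.6490×10^5 − 1.668×10^5 = 1.563×10^6 km.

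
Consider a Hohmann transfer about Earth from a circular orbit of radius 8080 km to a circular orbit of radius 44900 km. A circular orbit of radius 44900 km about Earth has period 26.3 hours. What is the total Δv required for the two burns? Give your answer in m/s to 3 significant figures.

Δv = 3450 m/s

From Kepler's third law T² = 4π²r³/μ at r = 44900 km, T = 26.3 hours = 26.3 × 3600 s = 94680 s: μ = 4π²r³/T² = 3.98641×10^5 km³/s².
Semi-major axis of the transfer orbit: a_t = (8080 + 44900)/2 = 26490 km.
Circular speed at r₁: v₁ = √(μ/r₁) = √(3.98641×10^5/8080) = 7.024 km/s.
On the transfer ellipse at r₁, vis-viva gives v_p = √[μ(2/r₁ − 1/a_t)] = 9.145 km/s.
First burn Δv₁ = |v_p − v₁| = 2.121 km/s.
Circular speed at r₂: v₂ = √(μ/r₂) = 2.980 km/s.
Transfer-orbit speed at r₂: v_a = √[μ(2/r₂ − 1/a_t)] = 1.646 km/s.
Second burn Δv₂ = |v₂ − v_a| = 1.334 km/s.
Δv = Δv₁ + Δv₂ = 2.121 + 1.334 = 3.455 km/s.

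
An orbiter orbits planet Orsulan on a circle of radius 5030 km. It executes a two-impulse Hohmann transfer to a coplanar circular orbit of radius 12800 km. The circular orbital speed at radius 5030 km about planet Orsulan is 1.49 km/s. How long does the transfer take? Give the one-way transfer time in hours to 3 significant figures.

From the circular-orbit relation v² = μ/r at r = 5030 km: μ = v²r = (1.49)² × 5030 = 11167.1 km³/s².
Semi-major axis of the transfer orbit: a_t = (5030 + 12800)/2 = 8915 km.
By Kepler's third law the transfer-orbit period is T = 2π√(a_t³/μ), so t = T/2 = 25020 s.
Converting: 25020 s ÷ 3600 s/hour = 6.95 hours.

t = 6.95 hours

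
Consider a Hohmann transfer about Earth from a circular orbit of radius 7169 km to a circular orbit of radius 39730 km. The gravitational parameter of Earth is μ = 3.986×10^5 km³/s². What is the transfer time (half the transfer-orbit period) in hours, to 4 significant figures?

t = 4.963 hours

The Hohmann ellipse has a_t = (r₁ + r₂)/2 = 23449.5 km.
Transfer time t = π√(a_t³/μ) = π√((23449.5)³ / 3.986×10^5) = 17868 s.
Converting: 17868 s ÷ 3600 s/hour = 4.963 hours.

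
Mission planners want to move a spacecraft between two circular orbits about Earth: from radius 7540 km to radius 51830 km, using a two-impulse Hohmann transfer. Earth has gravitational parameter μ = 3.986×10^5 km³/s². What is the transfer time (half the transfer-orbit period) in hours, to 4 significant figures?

t = 7.069 hours

Semi-major axis of the transfer orbit: a_t = (7540 + 51830)/2 = 29685 km.
Half the transfer-orbit period gives t = π√(a_t³/μ) = 25450 s.
Converting: 25450 s ÷ 3600 s/hour = 7.069 hours.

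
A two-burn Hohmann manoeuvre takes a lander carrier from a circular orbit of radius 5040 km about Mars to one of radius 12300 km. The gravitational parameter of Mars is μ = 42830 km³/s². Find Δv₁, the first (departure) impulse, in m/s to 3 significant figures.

Semi-major axis of the transfer orbit: a_t = (5040 + 12300)/2 = 8670 km.
Circular speed at r = 5040 km: v_c = √(μ/r) = 2.915 km/s.
Transfer-orbit speed at the same r (vis-viva, a = a_t): v_t = √[μ(2/r − 1/a_t)] = 3.472 km/s.
Δv₁ = |v_t − v_c| = |3.472 − 2.915| = 0.5570 km/s.

Δv₁ = 557 m/s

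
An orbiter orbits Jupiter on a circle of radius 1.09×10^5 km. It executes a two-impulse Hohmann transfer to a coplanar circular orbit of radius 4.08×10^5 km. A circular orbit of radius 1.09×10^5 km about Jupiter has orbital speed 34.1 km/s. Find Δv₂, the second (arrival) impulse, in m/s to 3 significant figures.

Δv₂ = 6180 m/s

From the circular-orbit relation v² = μ/r at r = 1.09×10^5 km: μ = v²r = (34.1)² × 1.09×10^5 = 1.26746×10^8 km³/s².
Semi-major axis of the transfer orbit: a_t = (1.090×10^5 + 4.080×10^5)/2 = 2.585×10^5 km.
On the circular orbit at r = 4.080×10^5 km, v_c = √(μ/r) = 17.63 km/s.
Transfer-orbit speed at the same r (vis-viva, a = a_t): v_t = √[μ(2/r − 1/a_t)] = 11.45 km/s.
Δv₂ = |v_t − v_c| = |11.45 − 17.63| = 6.180 km/s.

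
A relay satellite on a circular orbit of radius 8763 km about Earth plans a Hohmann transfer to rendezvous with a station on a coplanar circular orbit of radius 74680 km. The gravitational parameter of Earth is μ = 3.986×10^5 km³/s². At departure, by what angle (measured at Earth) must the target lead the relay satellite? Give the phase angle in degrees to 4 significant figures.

The Hohmann ellipse has a_t = (r₁ + r₂)/2 = 41721.5 km.
Transfer time t = π√(a_t³/μ) = 42405 s.
The target's mean motion on its circular orbit is ω₂ = √(μ/r₂³) = 3.0936×10^-5 rad/s.
Angle swept by the target during transfer: ω₂·t = 1.3118 rad = 75.16°.
The relay satellite traverses 180° on the transfer ellipse, so the target must lead by 180° − 75.16° = 104.8°.

φ = 104.8°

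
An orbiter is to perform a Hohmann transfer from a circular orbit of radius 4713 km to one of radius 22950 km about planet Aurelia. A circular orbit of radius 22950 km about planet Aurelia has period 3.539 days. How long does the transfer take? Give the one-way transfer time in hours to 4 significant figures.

t = 19.87 hours

From Kepler's third law T² = 4π²r³/μ at r = 22950 km, T = 3.539 days = 3.539 × 86400 s = 3.057696×10^5 s: μ = 4π²r³/T² = 5104.10 km³/s².
Transfer-ellipse semi-major axis a_t = (r₁ + r₂)/2 = (4713 + 22950)/2 = 13831.5 km.
Transfer time t = π√(a_t³/μ) = π√((13831.5)³ / 5104.10) = 71530 s.
Converting: 71530 s ÷ 3600 s/hour = 19.87 hours.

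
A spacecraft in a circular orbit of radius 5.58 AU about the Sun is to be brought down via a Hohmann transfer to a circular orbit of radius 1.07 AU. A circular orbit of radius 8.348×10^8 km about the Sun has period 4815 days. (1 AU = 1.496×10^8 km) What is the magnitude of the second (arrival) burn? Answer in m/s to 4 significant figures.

From Kepler's third law T² = 4π²r³/μ at r = 8.348×10^8 km, T = 4815 days = 4815 × 86400 s = 4.16016×10^8 s: μ = 4π²r³/T² = 1.32705×10^11 km³/s².
In km: r₁ = 5.58 × 1.496×10^8 = 8.34768×10^8 km; r₂ = 1.07 × 1.496×10^8 = 1.60072×10^8 km.
The Hohmann ellipse has a_t = (r₁ + r₂)/2 = 4.9742×10^8 km.
Circular speed at r = 1.60072×10^8 km: v_c = √(μ/r) = 28.793 km/s.
Vis-viva on the transfer ellipse at r = 1.60072×10^8 km gives v_t = √[μ(2/r − 1/a_t)] = 37.300 km/s.
Δv₂ = |v_t − v_c| = |37.300 − 28.793| = 8.507 km/s.

Δv₂ = 8507 m/s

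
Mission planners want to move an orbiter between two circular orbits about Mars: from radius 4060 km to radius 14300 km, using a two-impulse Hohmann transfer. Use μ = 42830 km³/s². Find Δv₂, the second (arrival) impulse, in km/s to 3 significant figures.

Δv₂ = 0.580 km/s

The Hohmann ellipse has a_t = (r₁ + r₂)/2 = 9180 km.
On the circular orbit at r = 14300 km, v_c = √(μ/r) = 1.7306 km/s.
Vis-viva on the transfer ellipse at r = 14300 km gives v_t = √[μ(2/r − 1/a_t)] = 1.1509 km/s.
Δv₂ = |v_t − v_c| = |1.1509 − 1.7306| = 0.5797 km/s.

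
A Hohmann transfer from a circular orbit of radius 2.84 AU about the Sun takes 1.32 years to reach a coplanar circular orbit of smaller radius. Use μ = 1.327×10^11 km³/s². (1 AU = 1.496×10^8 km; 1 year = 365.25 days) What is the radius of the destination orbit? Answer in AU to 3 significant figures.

r₂ = 0.980 AU

In km: r₁ = 2.84 × 1.496×10^8 = 4.24864×10^8 km.
Transfer time t = 1.32 years × 365.25 × 86400 s = 4.1656032×10^7 s, and t = π√(a_t³/μ).
So a_t = (μ t²/π²)^(1/3) = (1.327×10^11 × (4.1656032×10^7)² / π²)^(1/3) = 2.8574×10^8 km.
Since a_t = (r₁ + r₂)/2, r₂ = 2a_t − r₁ = 2×2.8574×10^8 − 4.24864×10^8 = 1.46616×10^8 km.
In AU: r₂ = 1.46616×10^8 / 1.496×10^8 = 0.980 AU.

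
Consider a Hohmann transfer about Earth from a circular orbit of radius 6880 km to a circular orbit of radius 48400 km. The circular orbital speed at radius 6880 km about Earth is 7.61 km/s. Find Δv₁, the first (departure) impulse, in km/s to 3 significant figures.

Δv₁ = 2.46 km/s

From the circular-orbit relation v² = μ/r at r = 6880 km: μ = v²r = (7.61)² × 6880 = 3.98435×10^5 km³/s².
Transfer-ellipse semi-major axis a_t = (r₁ + r₂)/2 = (6880 + 48400)/2 = 27640 km.
On the circular orbit at r = 6880 km, v_c = √(μ/r) = 7.610 km/s.
Transfer-orbit speed at the same r (vis-viva, a = a_t): v_t = √[μ(2/r − 1/a_t)] = 10.07 km/s.
Δv₁ = |v_t − v_c| = |10.07 − 7.610| = 2.460 km/s.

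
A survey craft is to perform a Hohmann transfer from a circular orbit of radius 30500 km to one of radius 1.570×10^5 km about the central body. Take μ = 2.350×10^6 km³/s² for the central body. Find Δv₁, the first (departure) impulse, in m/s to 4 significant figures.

The Hohmann ellipse has a_t = (r₁ + r₂)/2 = 93750 km.
Circular speed at r = 30500 km: v_c = √(μ/r) = 8.7778 km/s.
Vis-viva on the transfer ellipse at r = 30500 km gives v_t = √[μ(2/r − 1/a_t)] = 11.359 km/s.
Δv₁ = |v_t − v_c| = |11.359 − 8.7778| = 2.581 km/s.

Δv₁ = 2581 m/s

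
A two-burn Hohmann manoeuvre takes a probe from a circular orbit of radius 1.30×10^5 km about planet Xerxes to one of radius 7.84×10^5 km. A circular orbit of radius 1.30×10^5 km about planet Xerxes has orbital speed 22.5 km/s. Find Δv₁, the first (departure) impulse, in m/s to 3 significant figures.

From the circular-orbit relation v² = μ/r at r = 1.30×10^5 km: μ = v²r = (22.5)² × 1.30×10^5 = 6.58125×10^7 km³/s².
Transfer-ellipse semi-major axis a_t = (r₁ + r₂)/2 = (1.300×10^5 + 7.840×10^5)/2 = 4.570×10^5 km.
On the circular orbit at r = 1.300×10^5 km, v_c = √(μ/r) = 22.50 km/s.
Transfer-orbit speed at the same r (vis-viva, a = a_t): v_t = √[μ(2/r − 1/a_t)] = 29.47 km/s.
Δv₁ = |v_t − v_c| = |29.47 − 22.50| = 6.970 km/s.

Δv₁ = 6970 m/s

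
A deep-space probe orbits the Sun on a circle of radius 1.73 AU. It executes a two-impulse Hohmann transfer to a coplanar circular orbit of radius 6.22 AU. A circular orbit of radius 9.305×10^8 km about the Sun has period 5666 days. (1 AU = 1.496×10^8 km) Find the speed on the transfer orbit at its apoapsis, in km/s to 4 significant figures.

v = 7.879 km/s

From Kepler's third law T² = 4π²r³/μ at r = 9.305×10^8 km, T = 5666 days = 5666 × 86400 s = 4.895424×10^8 s: μ = 4π²r³/T² = 1.32718×10^11 km³/s².
In km: r₁ = 1.73 × 1.496×10^8 = 2.58808×10^8 km; r₂ = 6.22 × 1.496×10^8 = 9.30512×10^8 km.
Semi-major axis of the transfer orbit: a_t = (2.58808×10^8 + 9.30512×10^8)/2 = 5.9466×10^8 km.
The apoapsis of the transfer ellipse is at r = 9.30512×10^8 km.
From the vis-viva equation, v = √[μ(2/r − 1/a_t)] = 7.879 km/s.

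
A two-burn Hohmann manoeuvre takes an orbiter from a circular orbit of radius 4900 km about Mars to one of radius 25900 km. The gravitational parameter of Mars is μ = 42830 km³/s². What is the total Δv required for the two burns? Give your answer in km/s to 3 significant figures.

The Hohmann ellipse has a_t = (r₁ + r₂)/2 = 15400 km.
Circular speed at r₁: v₁ = √(μ/r₁) = √(42830/4900) = 2.9565 km/s.
On the transfer ellipse at r₁, vis-viva equation gives v_p = √[μ(2/r₁ − 1/a_t)] = 3.8341 km/s.
First burn Δv₁ = |v_p − v₁| = 0.8776 km/s.
At r₂, v₂ = √(μ/r₂) = 1.286 km/s.
Transfer-orbit speed at r₂: v_a = √[μ(2/r₂ − 1/a_t)] = 0.7254 km/s.
Second burn Δv₂ = |v₂ − v_a| = 0.5606 km/s.
Δv = Δv₁ + Δv₂ = 0.8776 + 0.5606 = 1.438 km/s.

Δv = 1.44 km/s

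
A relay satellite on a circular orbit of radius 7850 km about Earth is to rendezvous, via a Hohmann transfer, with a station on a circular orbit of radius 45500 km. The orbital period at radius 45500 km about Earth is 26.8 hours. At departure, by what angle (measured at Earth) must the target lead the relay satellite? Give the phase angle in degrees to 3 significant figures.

φ = 99.2°

From Kepler's third law T² = 4π²r³/μ at r = 45500 km, T = 26.8 hours = 26.8 × 3600 s = 96480 s: μ = 4π²r³/T² = 3.99502×10^5 km³/s².
Transfer-ellipse semi-major axis a_t = (r₁ + r₂)/2 = (7850 + 45500)/2 = 26675 km.
Transfer time t = π√(a_t³/μ) = 21654 s.
Target angular speed ω₂ = √(μ/r₂³) = 6.5124×10^-5 rad/s.
Angle swept by the target during transfer: ω₂·t = 1.4102 rad = 80.80°.
The relay satellite traverses 180° on the transfer ellipse, so the target must lead by 180° − 80.80° = 99.2°.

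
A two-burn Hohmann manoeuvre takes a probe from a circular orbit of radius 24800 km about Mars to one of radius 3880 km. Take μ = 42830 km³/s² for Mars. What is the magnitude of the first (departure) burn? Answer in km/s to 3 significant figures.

Δv₁ = 0.631 km/s

Semi-major axis of the transfer orbit: a_t = (24800 + 3880)/2 = 14340 km.
On the circular orbit at r = 24800 km, v_c = √(μ/r) = 1.3142 km/s.
Vis-viva on the transfer ellipse at r = 24800 km gives v_t = √[μ(2/r − 1/a_t)] = 0.68358 km/s.
Δv₁ = |v_t − v_c| = |0.68358 − 1.3142| = 0.6306 km/s.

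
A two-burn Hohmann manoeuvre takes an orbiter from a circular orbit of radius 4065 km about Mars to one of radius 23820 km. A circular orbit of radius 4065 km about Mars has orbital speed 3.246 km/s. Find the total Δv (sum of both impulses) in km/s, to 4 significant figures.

From the circular-orbit relation v² = μ/r at r = 4065 km: μ = v²r = (3.246)² × 4065 = 42830.9 km³/s².
The Hohmann ellipse has a_t = (r₁ + r₂)/2 = 13942.5 km.
Circular speed at r₁: v₁ = √(μ/r₁) = √(42830.9/4065) = 3.2460 km/s.
On the transfer ellipse at r₁, vis-viva gives v_p = √[μ(2/r₁ − 1/a_t)] = 4.2428 km/s.
First burn Δv₁ = |v_p − v₁| = 0.9968 km/s.
At r₂, v₂ = √(μ/r₂) = 1.34094 km/s.
Transfer-orbit speed at r₂: v_a = √[μ(2/r₂ − 1/a_t)] = 0.724049 km/s.
Second burn Δv₂ = |v₂ − v_a| = 0.6169 km/s.
Δv = Δv₁ + Δv₂ = 0.9968 + 0.6169 = 1.614 km/s.

Δv = 1.614 km/s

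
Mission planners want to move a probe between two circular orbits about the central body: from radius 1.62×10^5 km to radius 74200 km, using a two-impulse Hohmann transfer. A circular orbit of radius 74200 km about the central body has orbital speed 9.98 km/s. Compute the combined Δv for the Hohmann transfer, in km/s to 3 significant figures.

From the circular-orbit relation v² = μ/r at r = 74200 km: μ = v²r = (9.98)² × 74200 = 7.39035×10^6 km³/s².
The Hohmann ellipse has a_t = (r₁ + r₂)/2 = 1.181×10^5 km.
At r₁ the circular-orbit speed is v₁ = √(μ/r₁) = 6.7542 km/s.
Transfer-orbit speed at r₁ (vis-viva): v_a = √[μ(2/r₁ − 1/a_t)] = 5.3537 km/s.
First burn Δv₁ = |v_a − v₁| = 1.4005 km/s.
At r₂, v₂ = √(μ/r₂) = 9.98000 km/s.
Transfer-orbit speed at r₂: v_p = √[μ(2/r₂ − 1/a_t)] = 11.6886 km/s.
Second burn Δv₂ = |v₂ − v_p| = 1.7086 km/s.
Δv = Δv₁ + Δv₂ = 1.4005 + 1.7086 = 3.109 km/s.

Δv = 3.11 km/s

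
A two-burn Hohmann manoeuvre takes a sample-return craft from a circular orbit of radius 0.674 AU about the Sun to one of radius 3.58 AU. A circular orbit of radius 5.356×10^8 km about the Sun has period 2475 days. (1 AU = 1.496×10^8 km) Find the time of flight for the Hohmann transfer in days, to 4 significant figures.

From Kepler's third law T² = 4π²r³/μ at r = 5.356×10^8 km, T = 2475 days = 2475 × 86400 s = 2.1384×10^8 s: μ = 4π²r³/T² = 1.32649×10^11 km³/s².
In km: r₁ = 0.674 × 1.496×10^8 = 1.008304×10^8 km; r₂ = 3.58 × 1.496×10^8 = 5.35568×10^8 km.
Semi-major axis of the transfer orbit: a_t = (1.008304×10^8 + 5.35568×10^8)/2 = 3.181992×10^8 km.
By Kepler's third law the transfer-orbit period is T = 2π√(a_t³/μ), so t = T/2 = 4.896×10^7 s.
Converting: 4.896×10^7 s ÷ 86400 s/day = 566.7 days.

t = 566.7 days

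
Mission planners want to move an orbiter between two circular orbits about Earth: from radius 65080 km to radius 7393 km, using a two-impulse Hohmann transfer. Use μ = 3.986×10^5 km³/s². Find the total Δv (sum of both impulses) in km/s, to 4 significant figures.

Transfer-ellipse semi-major axis a_t = (r₁ + r₂)/2 = (65080 + 7393)/2 = 36236.5 km.
Circular speed at r₁: v₁ = √(μ/r₁) = √(3.986×10^5/65080) = 2.475 km/s.
Transfer-orbit speed at r₁ (vis-viva equation): v_a = √[μ(2/r₁ − 1/a_t)] = 1.118 km/s.
First burn Δv₁ = |v_a − v₁| = 1.357 km/s.
Circular speed at r₂: v₂ = √(μ/r₂) = 7.3427 km/s.
Transfer-orbit speed at r₂: v_p = √[μ(2/r₂ − 1/a_t)] = 9.8403 km/s.
Second burn Δv₂ = |v₂ − v_p| = 2.498 km/s.
Total Δv = Δv₁ + Δv₂ = 3.855 km/s.

Δv = 3.855 km/s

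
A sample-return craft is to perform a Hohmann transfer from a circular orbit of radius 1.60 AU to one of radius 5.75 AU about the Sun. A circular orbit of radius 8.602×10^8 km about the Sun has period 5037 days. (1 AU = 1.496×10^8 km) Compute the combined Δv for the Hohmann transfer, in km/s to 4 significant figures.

Δv = 10.13 km/s

From Kepler's third law T² = 4π²r³/μ at r = 8.602×10^8 km, T = 5037 days = 5037 × 86400 s = 4.351968×10^8 s: μ = 4π²r³/T² = 1.32674×10^11 km³/s².
In km: r₁ = 1.60 × 1.496×10^8 = 2.3936×10^8 km; r₂ = 5.75 × 1.496×10^8 = 8.602×10^8 km.
The Hohmann ellipse has a_t = (r₁ + r₂)/2 = 5.4978×10^8 km.
At r₁ the circular-orbit speed is v₁ = √(μ/r₁) = 23.543 km/s.
Transfer-orbit speed at r₁ (vis-viva equation): v_p = √[μ(2/r₁ − 1/a_t)] = 29.449 km/s.
First burn Δv₁ = |v_p − v₁| = 5.906 km/s.
At r₂, v₂ = √(μ/r₂) = 12.42 km/s.
Transfer-orbit speed at r₂: v_a = √[μ(2/r₂ − 1/a_t)] = 8.195 km/s.
Second burn Δv₂ = |v₂ − v_a| = 4.225 km/s.
Total Δv = Δv₁ + Δv₂ = 10.13 km/s.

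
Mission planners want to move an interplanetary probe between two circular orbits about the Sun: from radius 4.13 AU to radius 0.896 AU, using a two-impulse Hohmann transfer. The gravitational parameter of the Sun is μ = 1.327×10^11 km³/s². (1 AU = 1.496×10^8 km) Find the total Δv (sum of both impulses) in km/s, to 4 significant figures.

In km: r₁ = 4.13 × 1.496×10^8 = 6.17848×10^8 km; r₂ = 0.896 × 1.496×10^8 = 1.340416×10^8 km.
Transfer-ellipse semi-major axis a_t = (r₁ + r₂)/2 = (6.17848×10^8 + 1.340416×10^8)/2 = 3.759448×10^8 km.
Circular speed at r₁: v₁ = √(μ/r₁) = √(1.327×10^11/6.17848×10^8) = 14.655 km/s.
Transfer-orbit speed at r₁ (v² = μ(2/r − 1/a)): v_a = √[μ(2/r₁ − 1/a_t)] = 8.7509 km/s.
First burn Δv₁ = |v_a − v₁| = 5.904 km/s.
Circular speed at r₂: v₂ = √(μ/r₂) = 31.464 km/s.
Transfer-orbit speed at r₂: v_p = √[μ(2/r₂ − 1/a_t)] = 40.336 km/s.
Second burn Δv₂ = |v₂ − v_p| = 8.872 km/s.
Total Δv = Δv₁ + Δv₂ = 14.78 km/s.

Δv = 14.78 km/s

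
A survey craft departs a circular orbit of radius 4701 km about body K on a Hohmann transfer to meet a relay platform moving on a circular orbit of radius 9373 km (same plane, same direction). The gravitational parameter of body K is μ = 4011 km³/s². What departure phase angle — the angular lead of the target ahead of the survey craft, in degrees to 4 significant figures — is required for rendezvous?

Semi-major axis of the transfer orbit: a_t = (4701 + 9373)/2 = 7037 km.
The half-period of the transfer ellipse is t = π√(a_t³/μ) = 29282.3 s.
The target's mean motion on its circular orbit is ω₂ = √(μ/r₂³) = 6.97924×10^-5 rad/s.
Angle swept by the target during transfer: ω₂·t = 2.04368 rad = 117.09°.
The survey craft traverses 180° on the transfer ellipse, so the target must lead by 180° − 117.09° = 62.91°.

φ = 62.91°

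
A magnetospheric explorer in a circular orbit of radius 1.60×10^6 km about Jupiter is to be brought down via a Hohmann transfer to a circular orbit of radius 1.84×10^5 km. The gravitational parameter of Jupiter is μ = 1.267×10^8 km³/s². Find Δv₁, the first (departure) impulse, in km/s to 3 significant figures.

Δv₁ = 4.86 km/s

Transfer-ellipse semi-major axis a_t = (r₁ + r₂)/2 = (1.600×10^6 + 1.840×10^5)/2 = 8.920×10^5 km.
Circular speed at r = 1.600×10^6 km: v_c = √(μ/r) = 8.899 km/s.
Vis-viva on the transfer ellipse at r = 1.600×10^6 km gives v_t = √[μ(2/r − 1/a_t)] = 4.042 km/s.
Δv₁ = |v_t − v_c| = |4.042 − 8.899| = 4.857 km/s.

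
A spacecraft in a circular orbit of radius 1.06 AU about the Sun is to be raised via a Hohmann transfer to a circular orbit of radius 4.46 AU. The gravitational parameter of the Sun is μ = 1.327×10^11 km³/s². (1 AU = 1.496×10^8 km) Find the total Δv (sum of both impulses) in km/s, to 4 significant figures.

Δv = 13.21 km/s

In km: r₁ = 1.06 × 1.496×10^8 = 1.58576×10^8 km; r₂ = 4.46 × 1.496×10^8 = 6.67216×10^8 km.
Transfer-ellipse semi-major axis a_t = (r₁ + r₂)/2 = (1.58576×10^8 + 6.67216×10^8)/2 = 4.12896×10^8 km.
Circular speed at r₁: v₁ = √(μ/r₁) = √(1.327×10^11/1.58576×10^8) = 28.928 km/s.
Transfer-orbit speed at r₁ (vis-viva equation): v_p = √[μ(2/r₁ − 1/a_t)] = 36.773 km/s.
First burn Δv₁ = |v_p − v₁| = 7.845 km/s.
At r₂, v₂ = √(μ/r₂) = 14.103 km/s.
Transfer-orbit speed at r₂: v_a = √[μ(2/r₂ − 1/a_t)] = 8.7398 km/s.
Second burn Δv₂ = |v₂ − v_a| = 5.363 km/s.
Total Δv = Δv₁ + Δv₂ = 13.21 km/s.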